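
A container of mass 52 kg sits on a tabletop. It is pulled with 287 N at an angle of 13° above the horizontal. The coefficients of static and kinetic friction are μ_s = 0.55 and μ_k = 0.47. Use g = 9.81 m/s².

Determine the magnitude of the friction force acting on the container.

f ≈ 209 N

The vertical component of P reduces the normal force: N = m g − P sin α = 510.1 − 64.56 = 445.6 N.
For equilibrium, f = P cos α = 287×cos 13° = 279.6 N.
The static-friction limit is μ_s N = 245.1 N.
The required friction exceeds μ_s N, so the container moves and f = μ_k N = 209 N.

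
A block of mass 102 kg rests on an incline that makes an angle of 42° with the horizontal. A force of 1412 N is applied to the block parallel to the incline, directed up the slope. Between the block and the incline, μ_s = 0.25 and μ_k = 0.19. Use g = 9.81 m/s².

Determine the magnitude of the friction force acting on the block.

The normal reaction is N = m g cos θ = 743.6 N.
For equilibrium along the incline the friction force must supply f = m g sin θ − P = 669.5 − 1412 = -742.5 N (positive meaning up-slope).
The static-friction ceiling is μ_s N = 0.25 × 743.6 = 185.9 N.
Since |-742.5| > 185.9 N, static friction cannot hold it; the block slides up the incline and kinetic friction applies: f = μ_k N = 0.19 × 743.6 = 141 N.

f ≈ 141 N (down the incline)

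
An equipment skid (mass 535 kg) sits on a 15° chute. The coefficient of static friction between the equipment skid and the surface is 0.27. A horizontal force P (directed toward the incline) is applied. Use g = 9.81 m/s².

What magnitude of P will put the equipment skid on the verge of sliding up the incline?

At impending motion up the slope, friction acts down-slope at its limit: f = μ_s N.
Perpendicular to the incline: N = m g cos θ + P sin θ.
Along the incline: P cos θ = m g sin θ + μ_s N = m g sin θ + μ_s (m g cos θ + P sin θ).
Solving, P (cos θ − μ_s sin θ) = m g (sin θ + μ_s cos θ), so P = 535×9.81×(sin 15° + 0.27 cos 15°)/(cos 15° − 0.27 sin 15°) = 5250×0.5196/0.896 = 3040 N.

P ≈ 3040 N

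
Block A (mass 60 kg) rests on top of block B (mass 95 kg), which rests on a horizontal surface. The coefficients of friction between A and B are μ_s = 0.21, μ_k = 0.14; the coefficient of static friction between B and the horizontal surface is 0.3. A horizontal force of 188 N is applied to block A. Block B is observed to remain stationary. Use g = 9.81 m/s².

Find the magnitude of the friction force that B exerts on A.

f ≈ 82.4 N

Normal force at the A–B interface: N₁ = m_A g = 588.6 N.
So the A–B interface can sustain at most μ_s N₁ = 123.6 N of static friction.
P = 188 N exceeds that limit, so A slips over B and the interface friction becomes kinetic: f₁ = μ_k N₁ = 0.14×588.6 = 82.4 N.
B experiences an equal 82.4 N forward from A (third law). B is in equilibrium, so the floor supplies f₂ = 82.4 N of static friction (limit μ_s(m_A+m_B)g = 456.2 N, not exceeded).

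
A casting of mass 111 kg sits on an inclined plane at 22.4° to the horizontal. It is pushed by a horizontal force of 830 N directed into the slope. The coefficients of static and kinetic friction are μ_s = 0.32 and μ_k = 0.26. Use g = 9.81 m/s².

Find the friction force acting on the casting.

Normal direction: N = m g cos θ + P sin θ = 1323 N.
Along the incline, the net driving force (taking up-slope positive) is P cos θ − m g sin θ = 767.4 − 415 = 352.4 N, so equilibrium requires friction f = -352.4 N (down-slope).
The limit of static friction is μ_s N = 423.4 N.
Since 352.4 N is within the 423.4 N limit, the casting stays put and friction is exactly 352 N.

f ≈ 352 N (down the incline)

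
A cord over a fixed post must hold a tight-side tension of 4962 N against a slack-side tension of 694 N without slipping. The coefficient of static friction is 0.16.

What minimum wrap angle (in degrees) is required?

T₂/T₁ = e^{μβ} → β = ln(T₂/T₁)/μ.
β = ln(4962/694)/0.16 = 1.967/0.16 = 12.29 rad.
In degrees: β = 12.29 × 180/π = 704°.

β_min ≈ 704°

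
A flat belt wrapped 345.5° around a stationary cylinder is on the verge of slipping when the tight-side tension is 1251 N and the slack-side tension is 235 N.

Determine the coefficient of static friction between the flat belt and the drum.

μ ≈ 0.277

T₂/T₁ = e^{μβ} → μ = ln(T₂/T₁)/β.
β = 345.5° = 6.03 rad.
μ = ln(1251/235)/6.03 = ln(5.323)/6.03 = 0.277.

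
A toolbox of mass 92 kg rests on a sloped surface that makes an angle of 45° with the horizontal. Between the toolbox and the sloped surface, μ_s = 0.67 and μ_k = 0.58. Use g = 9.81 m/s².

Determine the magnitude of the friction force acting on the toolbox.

Normal force: N = m g cos θ = 92 × 9.81 × cos 45° = 638.2 N.
Along the slope the weight component is m g sin θ = 638.2 N; friction must supply exactly this, acting up-slope.
Maximum static friction available: μ_s N = 0.67 × 638.2 = 427.6 N.
|638.2| exceeds 427.6 N, so the toolbox slips down-slope; friction is kinetic, f = μ_k N = 0.58×638.2 = 370 N.

f ≈ 370 N (up the incline)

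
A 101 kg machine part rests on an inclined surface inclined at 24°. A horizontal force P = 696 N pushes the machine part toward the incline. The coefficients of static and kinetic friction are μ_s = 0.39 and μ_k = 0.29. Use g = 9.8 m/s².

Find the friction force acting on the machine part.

Resolve perpendicular to the incline: N = m g cos θ + P sin θ = 101×9.8×cos 24° + 696×sin 24° = 1187 N.
Along the incline, the net driving force (taking up-slope positive) is P cos θ − m g sin θ = 635.8 − 402.6 = 233.2 N, so equilibrium requires friction f = -233.2 N (down-slope).
The limit of static friction is μ_s N = 463.1 N.
|f_req| = 233.2 ≤ 463.1 N → the machine part is in equilibrium; friction equals the required value.

f ≈ 233 N (down the incline)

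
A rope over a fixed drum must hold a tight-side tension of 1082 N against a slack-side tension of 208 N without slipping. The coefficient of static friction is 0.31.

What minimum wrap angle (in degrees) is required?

β_min ≈ 305°

T₂/T₁ = e^{μβ} → β = ln(T₂/T₁)/μ.
β = ln(1082/208)/0.31 = 1.649/0.31 = 5.319 rad.
In degrees: β = 5.319 × 180/π = 305°.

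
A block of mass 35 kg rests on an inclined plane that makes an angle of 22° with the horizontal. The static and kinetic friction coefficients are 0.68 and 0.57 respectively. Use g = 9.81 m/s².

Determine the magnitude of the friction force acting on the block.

The normal reaction is N = m g cos θ = 318.3 N.
For equilibrium along the incline, friction must balance the weight component: f = m g sin θ = 128.6 N up the slope.
Static friction can supply at most μ_s N = 216.5 N.
Since |128.6| ≤ 216.5 N, the block remains in static equilibrium and friction takes exactly the required value.

f ≈ 129 N (up the incline)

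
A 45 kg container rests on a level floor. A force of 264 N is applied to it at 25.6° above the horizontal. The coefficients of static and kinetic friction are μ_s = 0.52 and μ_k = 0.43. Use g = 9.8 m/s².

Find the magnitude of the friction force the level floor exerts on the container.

The vertical component of P reduces the normal force: N = m g − P sin α = 441 − 114.1 = 326.9 N.
For equilibrium, f = P cos α = 264×cos 25.6° = 238.1 N.
μ_s N = 0.52 × 326.9 = 170 N.
238.1 > 170 N → the container slides; f = μ_k N = 0.43×326.9 = 141 N.

f ≈ 141 N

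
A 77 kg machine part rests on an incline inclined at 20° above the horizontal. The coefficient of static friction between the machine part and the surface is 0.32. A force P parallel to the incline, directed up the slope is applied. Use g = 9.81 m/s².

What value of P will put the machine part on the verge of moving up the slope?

P ≈ 485 N

At impending motion up the slope, friction acts down-slope at its limit: f = μ_s N.
P is parallel to the surface, so N = m g cos θ = 710 N.
Along the incline: P = m g sin θ + μ_s N = 258 + 0.32×710 = 485 N.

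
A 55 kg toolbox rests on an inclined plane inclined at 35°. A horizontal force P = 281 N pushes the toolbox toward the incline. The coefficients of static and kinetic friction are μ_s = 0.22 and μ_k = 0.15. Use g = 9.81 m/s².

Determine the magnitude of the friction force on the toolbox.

The horizontal push has a component P sin θ into the surface, so N = m g cos θ + P sin θ = 442 + 161.2 = 603.1 N.
Along the incline, the net driving force (taking up-slope positive) is P cos θ − m g sin θ = 230.2 − 309.5 = -79.29 N, so equilibrium requires friction f = 79.29 N (up-slope).
Maximum static friction: μ_s N = 0.22 × 603.1 = 132.7 N.
Since 79.29 N is within the 132.7 N limit, the toolbox stays put and friction is exactly 79.3 N.

f ≈ 79.3 N (up the incline)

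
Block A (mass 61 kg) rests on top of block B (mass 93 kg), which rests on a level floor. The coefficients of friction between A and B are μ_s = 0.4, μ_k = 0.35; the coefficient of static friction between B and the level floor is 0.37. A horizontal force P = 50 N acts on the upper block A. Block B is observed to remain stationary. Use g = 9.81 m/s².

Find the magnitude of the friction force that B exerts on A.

The normal force B exerts on A is simply A's weight, N₁ = 598.4 N.
Maximum static friction on A from B: μ_s N₁ = 0.4×598.4 = 239.4 N.
P = 50 N is within that limit, so A and B move together (both at rest); the A–B friction is simply f₁ = P = 50 N.
B experiences an equal 50 N forward from A (third law). B is in equilibrium, so the floor supplies f₂ = 50 N of static friction (limit μ_s(m_A+m_B)g = 559 N, not exceeded).

f ≈ 50 N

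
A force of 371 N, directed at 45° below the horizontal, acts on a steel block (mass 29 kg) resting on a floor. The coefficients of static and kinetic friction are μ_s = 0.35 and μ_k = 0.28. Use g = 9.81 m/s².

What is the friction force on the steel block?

The vertical component of P adds to the normal force: N = m g + P sin α = 284.5 + 262.3 = 546.8 N.
The horizontal driving force is P cos α = 262.3 N, so equilibrium needs friction f = 262.3 N.
μ_s N = 0.35 × 546.8 = 191.4 N.
262.3 > 191.4 N → the steel block slides; f = μ_k N = 0.28×546.8 = 153 N.

f ≈ 153 N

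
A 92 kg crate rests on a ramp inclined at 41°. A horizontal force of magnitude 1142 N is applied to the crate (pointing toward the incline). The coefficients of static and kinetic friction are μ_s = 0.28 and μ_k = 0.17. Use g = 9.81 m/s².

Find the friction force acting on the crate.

f ≈ 270 N (down the incline)

The horizontal push has a component P sin θ into the surface, so N = m g cos θ + P sin θ = 681.1 + 749.2 = 1430 N.
Parallel to the incline: P cos θ − m g sin θ = 861.9 − 592.1 = 269.8 N; the friction needed to balance this is 269.8 N acting down the slope.
Maximum static friction: μ_s N = 0.28 × 1430 = 400.5 N.
Since 269.8 N is within the 400.5 N limit, the crate stays put and friction is exactly 270 N.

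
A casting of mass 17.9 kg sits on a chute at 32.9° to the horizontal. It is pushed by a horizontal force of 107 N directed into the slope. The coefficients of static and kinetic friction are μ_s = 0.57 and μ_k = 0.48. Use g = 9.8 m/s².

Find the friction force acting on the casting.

Resolve perpendicular to the incline: N = m g cos θ + P sin θ = 17.9×9.8×cos 32.9° + 107×sin 32.9° = 205.4 N.
Along the incline, the net driving force (taking up-slope positive) is P cos θ − m g sin θ = 89.84 − 95.28 = -5.444 N, so equilibrium requires friction f = 5.444 N (up-slope).
Maximum static friction: μ_s N = 0.57 × 205.4 = 117.1 N.
|f_req| = 5.444 ≤ 117.1 N → the casting is in equilibrium; friction equals the required value.

f ≈ 5.44 N (up the incline)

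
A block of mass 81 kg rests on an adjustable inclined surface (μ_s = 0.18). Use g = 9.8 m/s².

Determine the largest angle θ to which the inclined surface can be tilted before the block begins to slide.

θ_max ≈ 10.2°

At the slip threshold, m g sin θ = μ_s · m g cos θ, so tan θ = μ_s.
θ_max = arctan(0.18) = 10.2°.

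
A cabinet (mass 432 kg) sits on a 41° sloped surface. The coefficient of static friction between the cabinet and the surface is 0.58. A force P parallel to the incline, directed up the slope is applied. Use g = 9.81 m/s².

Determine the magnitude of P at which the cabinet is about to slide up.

P ≈ 4640 N

At impending motion up the slope, friction acts down-slope at its limit: f = μ_s N.
P is parallel to the surface, so N = m g cos θ = 3200 N.
Along the incline: P = m g sin θ + μ_s N = 2780 + 0.58×3200 = 4640 N.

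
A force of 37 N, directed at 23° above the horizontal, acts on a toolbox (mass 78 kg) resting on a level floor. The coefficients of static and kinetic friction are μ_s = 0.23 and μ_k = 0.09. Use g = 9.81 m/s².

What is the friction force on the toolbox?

f ≈ 34.1 N

Vertical equilibrium gives N = m g − P sin α = 750.7 N.
For equilibrium, f = P cos α = 37×cos 23° = 34.06 N.
μ_s N = 0.23 × 750.7 = 172.7 N.
Since 34.06 N does not exceed the limit, the toolbox stays at rest and f = 34.1 N.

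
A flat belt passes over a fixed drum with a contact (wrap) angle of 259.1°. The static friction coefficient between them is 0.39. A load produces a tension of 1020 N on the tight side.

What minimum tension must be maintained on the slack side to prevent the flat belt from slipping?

Capstan equation at impending slip: T_tight/T_slack = e^{μβ}.
β = 259.1° = 4.522 rad; e^{μβ} = e^{0.39×4.522} = 5.834.
T_slack = T_tight / e^{μβ} = 1020 / 5.834 = 175 N.

T_min ≈ 175 N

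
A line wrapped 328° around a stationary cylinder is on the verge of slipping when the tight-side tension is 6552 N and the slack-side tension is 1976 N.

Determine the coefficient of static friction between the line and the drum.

T₂/T₁ = e^{μβ} → μ = ln(T₂/T₁)/β.
β = 328° = 5.725 rad.
μ = ln(6552/1976)/5.725 = ln(3.316)/5.725 = 0.209.

μ ≈ 0.209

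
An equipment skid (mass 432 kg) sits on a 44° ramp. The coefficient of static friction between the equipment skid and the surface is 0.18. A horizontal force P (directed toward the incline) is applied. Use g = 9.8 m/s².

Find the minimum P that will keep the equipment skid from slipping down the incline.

P_min ≈ 2830 N

The equipment skid tends to slide down (tan θ > μ_s), so at the point of impending slip friction acts up-slope at its limit: f = μ_s N.
Perpendicular to the incline: N = m g cos θ + P sin θ.
Along the incline: P cos θ + μ_s N = m g sin θ, i.e. P cos θ + μ_s (m g cos θ + P sin θ) = m g sin θ.
Solving, P (cos θ + μ_s sin θ) = m g (sin θ − μ_s cos θ), so P = 4230×0.5652/0.8444 = 2830 N.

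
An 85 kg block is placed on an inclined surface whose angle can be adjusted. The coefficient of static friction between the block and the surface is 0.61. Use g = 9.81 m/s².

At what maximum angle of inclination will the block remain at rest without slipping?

θ_max ≈ 31.4°

At the slip threshold, m g sin θ = μ_s · m g cos θ, so tan θ = μ_s.
θ_max = arctan(0.61) = 31.4°.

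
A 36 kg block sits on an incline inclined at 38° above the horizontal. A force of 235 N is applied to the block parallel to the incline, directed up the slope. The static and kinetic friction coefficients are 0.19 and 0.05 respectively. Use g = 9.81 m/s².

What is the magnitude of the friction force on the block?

The normal reaction is N = m g cos θ = 278.3 N.
The friction needed for equilibrium is m g sin θ − P = 217.4 − 235 = -17.57 N, measured positive up-slope.
Maximum static friction available: μ_s N = 0.19 × 278.3 = 52.88 N.
Since |-17.57| ≤ 52.88 N, the block remains in static equilibrium and friction takes exactly the required value.

f ≈ 17.6 N (down the incline)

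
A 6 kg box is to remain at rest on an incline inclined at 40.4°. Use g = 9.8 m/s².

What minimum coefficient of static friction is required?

At the slip threshold m g sin θ = μ_s m g cos θ, so μ_s,min = tan θ.
μ_s,min = tan 40.4° = 0.851.

μ_s,min ≈ 0.851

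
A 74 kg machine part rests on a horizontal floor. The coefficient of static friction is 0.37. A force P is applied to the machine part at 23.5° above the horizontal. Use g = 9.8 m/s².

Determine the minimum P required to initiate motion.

P ≈ 252 N

N = m g − P sin α (the pull lifts the machine part).
At impending slip, P cos α = μ_s N = μ_s (m g − P sin α).
Solving: P (cos α + μ_s sin α) = μ_s m g → P = 0.37×725/(cos 23.5° + 0.37 sin 23.5°) = 268/1.065 = 252 N.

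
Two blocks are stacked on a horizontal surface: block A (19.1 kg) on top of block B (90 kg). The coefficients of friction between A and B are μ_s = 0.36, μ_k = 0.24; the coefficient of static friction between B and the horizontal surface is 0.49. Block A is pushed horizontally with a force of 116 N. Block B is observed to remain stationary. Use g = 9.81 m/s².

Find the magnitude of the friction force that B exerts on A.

f ≈ 45 N

Normal force at the A–B interface: N₁ = m_A g = 187.4 N.
Maximum static friction on A from B: μ_s N₁ = 0.36×187.4 = 67.45 N.
P = 116 N exceeds that limit, so A slips over B and the interface friction becomes kinetic: f₁ = μ_k N₁ = 0.24×187.4 = 45 N.
By Newton's third law B feels 45 N forward from A. With B stationary, the floor's static friction on B balances it: f₂ = 45 N (well within μ_s(m_A+m_B)g = 524.4 N).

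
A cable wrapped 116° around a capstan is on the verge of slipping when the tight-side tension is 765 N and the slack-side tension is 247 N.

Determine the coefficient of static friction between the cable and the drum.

μ ≈ 0.558

T₂/T₁ = e^{μβ} → μ = ln(T₂/T₁)/β.
β = 116° = 2.025 rad.
μ = ln(765/247)/2.025 = ln(3.097)/2.025 = 0.558.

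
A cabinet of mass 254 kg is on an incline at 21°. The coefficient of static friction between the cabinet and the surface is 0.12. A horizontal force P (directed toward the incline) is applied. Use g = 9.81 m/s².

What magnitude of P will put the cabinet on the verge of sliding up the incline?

P ≈ 1320 N

At impending motion up the slope, friction acts down-slope at its limit: f = μ_s N.
Perpendicular to the incline: N = m g cos θ + P sin θ.
Along the incline: P cos θ = m g sin θ + μ_s N = m g sin θ + μ_s (m g cos θ + P sin θ).
Solving, P (cos θ − μ_s sin θ) = m g (sin θ + μ_s cos θ), so P = 254×9.81×(sin 21° + 0.12 cos 21°)/(cos 21° − 0.12 sin 21°) = 2490×0.4704/0.8906 = 1320 N.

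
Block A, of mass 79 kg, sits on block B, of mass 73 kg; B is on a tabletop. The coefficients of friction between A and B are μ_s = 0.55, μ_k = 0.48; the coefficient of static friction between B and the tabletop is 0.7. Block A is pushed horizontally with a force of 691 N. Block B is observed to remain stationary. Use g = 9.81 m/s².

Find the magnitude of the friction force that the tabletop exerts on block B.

f ≈ 372 N

Between the blocks, N₁ = m_A g = 775 N.
Maximum static friction on A from B: μ_s N₁ = 0.55×775 = 426.2 N.
Since P = 691 N > 426.2 N, A slides on B; the A–B friction is kinetic: f₁ = μ_k N₁ = 0.48×775 = 372 N.
B experiences an equal 372 N forward from A (third law). B is in equilibrium, so the floor supplies f₂ = 372 N of static friction (limit μ_s(m_A+m_B)g = 1044 N, not exceeded).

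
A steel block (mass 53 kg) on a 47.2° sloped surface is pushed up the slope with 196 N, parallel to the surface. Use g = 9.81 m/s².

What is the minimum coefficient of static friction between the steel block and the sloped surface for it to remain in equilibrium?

N = m g cos θ = 353.3 N.
Friction must make up the shortfall along the incline: f = m g sin θ − P = 381.5 − 196 = 185.5 N.
At the threshold f = μ_s N, so μ_s,min = 185.5/353.3 = 0.525.

μ_s,min ≈ 0.525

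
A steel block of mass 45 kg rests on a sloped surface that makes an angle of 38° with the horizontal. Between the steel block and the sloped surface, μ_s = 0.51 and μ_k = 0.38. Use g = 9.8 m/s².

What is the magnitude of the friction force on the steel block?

f ≈ 132 N (up the incline)

Perpendicular to the surface, N = m g cos θ = 45·9.8·cos 38° = 347.5 N.
Along the slope the weight component is m g sin θ = 271.5 N; friction must supply exactly this, acting up-slope.
Maximum static friction available: μ_s N = 0.51 × 347.5 = 177.2 N.
Since |271.5| > 177.2 N, static friction cannot hold it; the steel block slides down the incline and kinetic friction applies: f = μ_k N = 0.38 × 347.5 = 132 N.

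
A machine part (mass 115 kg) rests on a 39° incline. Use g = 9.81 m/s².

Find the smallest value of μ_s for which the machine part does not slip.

μ_s,min ≈ 0.81

At the slip threshold m g sin θ = μ_s m g cos θ, so μ_s,min = tan θ.
μ_s,min = tan 39° = 0.81.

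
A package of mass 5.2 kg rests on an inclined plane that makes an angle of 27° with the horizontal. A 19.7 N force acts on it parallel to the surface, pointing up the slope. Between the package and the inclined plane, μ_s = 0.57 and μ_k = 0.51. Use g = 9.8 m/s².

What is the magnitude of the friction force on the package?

Perpendicular to the surface, N = m g cos θ = 5.2·9.8·cos 27° = 45.41 N.
For equilibrium along the incline the friction force must supply f = m g sin θ − P = 23.14 − 19.7 = 3.435 N (positive meaning up-slope).
Static friction can supply at most μ_s N = 25.88 N.
Since |3.435| ≤ 25.88 N, the package remains in static equilibrium and friction takes exactly the required value.

f ≈ 3.44 N (up the incline)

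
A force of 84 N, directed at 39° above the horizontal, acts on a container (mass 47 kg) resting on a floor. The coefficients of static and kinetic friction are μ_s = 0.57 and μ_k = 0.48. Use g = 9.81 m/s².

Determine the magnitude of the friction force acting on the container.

f ≈ 65.3 N

The vertical component of P reduces the normal force: N = m g − P sin α = 461.1 − 52.86 = 408.2 N.
The horizontal driving force is P cos α = 65.28 N, so equilibrium needs friction f = 65.28 N.
μ_s N = 0.57 × 408.2 = 232.7 N.
Since 65.28 N does not exceed the limit, the container stays at rest and f = 65.3 N.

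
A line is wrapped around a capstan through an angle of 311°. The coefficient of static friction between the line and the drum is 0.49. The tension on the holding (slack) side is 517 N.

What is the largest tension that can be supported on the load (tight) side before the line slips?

T_max ≈ 7390 N

At impending slip the capstan equation gives T₂/T₁ = e^{μβ} with β in radians.
β = 311° × π/180 = 5.428 rad.
e^{μβ} = e^{0.49×5.428} = 14.29.
T₂ = T₁ · e^{μβ} = 517 × 14.29 = 7390 N.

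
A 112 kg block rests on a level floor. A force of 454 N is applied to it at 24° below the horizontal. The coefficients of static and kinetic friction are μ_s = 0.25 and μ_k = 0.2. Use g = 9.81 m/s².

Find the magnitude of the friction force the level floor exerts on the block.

f ≈ 257 N

N = m g + P sin α = 1099 + 454×sin 24° = 1283 N.
Horizontally, friction must balance P cos α = 414.7 N.
μ_s N = 0.25 × 1283 = 320.8 N.
The required friction exceeds μ_s N, so the block moves and f = μ_k N = 257 N.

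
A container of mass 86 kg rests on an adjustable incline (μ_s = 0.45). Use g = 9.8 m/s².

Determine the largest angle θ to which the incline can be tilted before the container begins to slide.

At the slip threshold, m g sin θ = μ_s · m g cos θ, so tan θ = μ_s.
θ_max = arctan(0.45) = 24.2°.

θ_max ≈ 24.2°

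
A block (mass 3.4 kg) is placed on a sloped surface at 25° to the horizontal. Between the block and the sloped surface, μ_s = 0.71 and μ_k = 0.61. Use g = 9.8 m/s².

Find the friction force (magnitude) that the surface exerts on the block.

Perpendicular to the surface, N = m g cos θ = 3.4·9.8·cos 25° = 30.2 N.
For equilibrium along the incline, friction must balance the weight component: f = m g sin θ = 14.08 N up the slope.
The static-friction ceiling is μ_s N = 0.71 × 30.2 = 21.44 N.
Since |14.08| ≤ 21.44 N, the block remains in static equilibrium and friction takes exactly the required value.

f ≈ 14.1 N (up the incline)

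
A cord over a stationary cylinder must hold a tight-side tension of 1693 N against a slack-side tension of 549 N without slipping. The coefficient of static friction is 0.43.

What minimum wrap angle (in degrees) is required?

β_min ≈ 150°

T₂/T₁ = e^{μβ} → β = ln(T₂/T₁)/μ.
β = ln(1693/549)/0.43 = 1.126/0.43 = 2.619 rad.
In degrees: β = 2.619 × 180/π = 150°.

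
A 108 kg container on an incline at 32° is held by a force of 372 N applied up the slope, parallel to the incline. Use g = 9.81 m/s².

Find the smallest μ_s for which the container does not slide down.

N = m g cos θ = 898.5 N.
Friction must make up the shortfall along the incline: f = m g sin θ − P = 561.4 − 372 = 189.4 N.
At the threshold f = μ_s N, so μ_s,min = 189.4/898.5 = 0.211.

μ_s,min ≈ 0.211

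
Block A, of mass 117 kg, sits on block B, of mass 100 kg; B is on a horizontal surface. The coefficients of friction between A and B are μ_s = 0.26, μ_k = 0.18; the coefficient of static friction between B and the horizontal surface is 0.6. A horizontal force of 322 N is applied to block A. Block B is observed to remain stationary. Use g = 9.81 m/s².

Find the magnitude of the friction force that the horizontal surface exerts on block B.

Between the blocks, N₁ = m_A g = 1148 N.
Maximum static friction on A from B: μ_s N₁ = 0.26×1148 = 298.4 N.
P = 322 N exceeds that limit, so A slips over B and the interface friction becomes kinetic: f₁ = μ_k N₁ = 0.18×1148 = 207 N.
B experiences an equal 207 N forward from A (third law). B is in equilibrium, so the floor supplies f₂ = 207 N of static friction (limit μ_s(m_A+m_B)g = 1277 N, not exceeded).

f ≈ 207 N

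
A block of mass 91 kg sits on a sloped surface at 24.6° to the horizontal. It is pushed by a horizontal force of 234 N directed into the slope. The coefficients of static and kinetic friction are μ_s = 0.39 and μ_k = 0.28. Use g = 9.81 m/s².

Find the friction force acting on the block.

Resolve perpendicular to the incline: N = m g cos θ + P sin θ = 91×9.81×cos 24.6° + 234×sin 24.6° = 909.1 N.
Parallel to the incline: P cos θ − m g sin θ = 212.8 − 371.6 = -158.9 N; the friction needed to balance this is 158.9 N acting up the slope.
Maximum static friction: μ_s N = 0.39 × 909.1 = 354.5 N.
|f_req| = 158.9 ≤ 354.5 N → the block is in equilibrium; friction equals the required value.

f ≈ 159 N (up the incline)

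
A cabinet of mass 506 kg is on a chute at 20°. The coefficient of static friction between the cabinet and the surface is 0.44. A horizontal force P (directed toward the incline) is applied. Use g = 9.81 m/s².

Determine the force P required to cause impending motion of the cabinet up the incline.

At impending motion up the slope, friction acts down-slope at its limit: f = μ_s N.
Perpendicular to the incline: N = m g cos θ + P sin θ.
Along the incline: P cos θ = m g sin θ + μ_s N = m g sin θ + μ_s (m g cos θ + P sin θ).
Solving, P (cos θ − μ_s sin θ) = m g (sin θ + μ_s cos θ), so P = 506×9.81×(sin 20° + 0.44 cos 20°)/(cos 20° − 0.44 sin 20°) = 4960×0.7555/0.7892 = 4750 N.

P ≈ 4750 N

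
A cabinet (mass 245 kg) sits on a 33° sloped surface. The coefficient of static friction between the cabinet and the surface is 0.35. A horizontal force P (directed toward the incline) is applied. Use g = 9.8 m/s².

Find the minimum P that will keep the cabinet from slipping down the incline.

The cabinet tends to slide down (tan θ > μ_s), so at the point of impending slip friction acts up-slope at its limit: f = μ_s N.
Perpendicular to the incline: N = m g cos θ + P sin θ.
Along the incline: P cos θ + μ_s N = m g sin θ, i.e. P cos θ + μ_s (m g cos θ + P sin θ) = m g sin θ.
Solving, P (cos θ + μ_s sin θ) = m g (sin θ − μ_s cos θ), so P = 2400×0.2511/1.029 = 586 N.

P_min ≈ 586 N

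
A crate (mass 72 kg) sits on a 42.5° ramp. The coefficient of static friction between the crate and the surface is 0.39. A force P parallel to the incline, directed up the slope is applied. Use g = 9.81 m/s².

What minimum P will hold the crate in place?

P_min ≈ 274 N

The crate tends to slide down (tan θ > μ_s), so at the point of impending slip friction acts up-slope at its limit: f = μ_s N.
P is parallel to the surface, so N = m g cos θ = 521 N.
Along the incline: P + μ_s N = m g sin θ, so P = 477 − 0.39×521 = 274 N.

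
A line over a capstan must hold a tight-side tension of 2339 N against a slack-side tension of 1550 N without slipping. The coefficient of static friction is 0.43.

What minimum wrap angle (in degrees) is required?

β_min ≈ 54.8°

T₂/T₁ = e^{μβ} → β = ln(T₂/T₁)/μ.
β = ln(2339/1550)/0.43 = 0.4115/0.43 = 0.9569 rad.
In degrees: β = 0.9569 × 180/π = 54.8°.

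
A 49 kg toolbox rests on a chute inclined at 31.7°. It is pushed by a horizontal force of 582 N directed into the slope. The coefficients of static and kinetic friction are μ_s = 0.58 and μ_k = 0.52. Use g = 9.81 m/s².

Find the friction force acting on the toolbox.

f ≈ 243 N (down the incline)

Normal direction: N = m g cos θ + P sin θ = 714.8 N.
Parallel to the incline: P cos θ − m g sin θ = 495.2 − 252.6 = 242.6 N; the friction needed to balance this is 242.6 N acting down the slope.
Maximum static friction: μ_s N = 0.58 × 714.8 = 414.6 N.
|f_req| = 242.6 ≤ 414.6 N → the toolbox is in equilibrium; friction equals the required value.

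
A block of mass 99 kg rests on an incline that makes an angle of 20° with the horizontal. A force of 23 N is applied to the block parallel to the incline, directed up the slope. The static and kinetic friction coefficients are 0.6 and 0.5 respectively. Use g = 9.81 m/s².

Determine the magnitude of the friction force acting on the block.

f ≈ 309 N (up the incline)

The normal reaction is N = m g cos θ = 912.6 N.
The friction needed for equilibrium is m g sin θ − P = 332.2 − 23 = 309.2 N, measured positive up-slope.
Static friction can supply at most μ_s N = 547.6 N.
Since |309.2| ≤ 547.6 N, no slip — friction simply equals what equilibrium demands.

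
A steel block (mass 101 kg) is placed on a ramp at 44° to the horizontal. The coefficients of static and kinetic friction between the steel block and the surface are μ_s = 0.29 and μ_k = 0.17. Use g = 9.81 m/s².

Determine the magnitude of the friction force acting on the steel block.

f ≈ 121 N (up the incline)

Perpendicular to the surface, N = m g cos θ = 101·9.81·cos 44° = 712.7 N.
Along the slope the weight component is m g sin θ = 688.3 N; friction must supply exactly this, acting up-slope.
The static-friction ceiling is μ_s N = 0.29 × 712.7 = 206.7 N.
Since |688.3| > 206.7 N, static friction cannot hold it; the steel block slides down the incline and kinetic friction applies: f = μ_k N = 0.17 × 712.7 = 121 N.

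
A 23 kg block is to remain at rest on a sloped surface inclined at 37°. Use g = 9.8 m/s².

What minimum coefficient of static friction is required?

At the slip threshold m g sin θ = μ_s m g cos θ, so μ_s,min = tan θ.
μ_s,min = tan 37° = 0.754.

μ_s,min ≈ 0.754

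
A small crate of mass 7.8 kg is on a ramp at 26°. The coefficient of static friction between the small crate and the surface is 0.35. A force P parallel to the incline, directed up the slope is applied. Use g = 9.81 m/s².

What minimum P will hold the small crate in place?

P_min ≈ 9.47 N

The small crate tends to slide down (tan θ > μ_s), so at the point of impending slip friction acts up-slope at its limit: f = μ_s N.
P is parallel to the surface, so N = m g cos θ = 68.8 N.
Along the incline: P + μ_s N = m g sin θ, so P = 33.5 − 0.35×68.8 = 9.47 N.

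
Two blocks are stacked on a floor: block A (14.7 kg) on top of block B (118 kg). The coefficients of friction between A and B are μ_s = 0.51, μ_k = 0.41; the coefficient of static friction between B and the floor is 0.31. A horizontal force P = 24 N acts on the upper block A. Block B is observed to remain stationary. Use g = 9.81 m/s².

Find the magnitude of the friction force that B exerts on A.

f ≈ 24 N

Normal force at the A–B interface: N₁ = m_A g = 144.2 N.
Maximum static friction on A from B: μ_s N₁ = 0.51×144.2 = 73.55 N.
P = 24 N is within that limit, so A and B move together (both at rest); the A–B friction is simply f₁ = P = 24 N.
B experiences an equal 24 N forward from A (third law). B is in equilibrium, so the floor supplies f₂ = 24 N of static friction (limit μ_s(m_A+m_B)g = 403.6 N, not exceeded).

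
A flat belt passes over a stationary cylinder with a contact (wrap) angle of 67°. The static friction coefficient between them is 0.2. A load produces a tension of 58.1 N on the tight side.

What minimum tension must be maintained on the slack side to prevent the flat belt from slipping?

Capstan equation at impending slip: T_tight/T_slack = e^{μβ}.
β = 67° = 1.169 rad; e^{μβ} = e^{0.2×1.169} = 1.263.
T_slack = T_tight / e^{μβ} = 58.1 / 1.263 = 46 N.

T_min ≈ 46 N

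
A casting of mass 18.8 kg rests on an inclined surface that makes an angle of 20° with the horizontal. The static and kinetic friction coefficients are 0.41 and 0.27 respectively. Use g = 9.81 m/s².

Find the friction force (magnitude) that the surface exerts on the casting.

Normal force: N = m g cos θ = 18.8 × 9.81 × cos 20° = 173.3 N.
For equilibrium along the incline, friction must balance the weight component: f = m g sin θ = 63.08 N up the slope.
Maximum static friction available: μ_s N = 0.41 × 173.3 = 71.06 N.
Since |63.08| ≤ 71.06 N, no slip — friction simply equals what equilibrium demands.

f ≈ 63.1 N (up the incline)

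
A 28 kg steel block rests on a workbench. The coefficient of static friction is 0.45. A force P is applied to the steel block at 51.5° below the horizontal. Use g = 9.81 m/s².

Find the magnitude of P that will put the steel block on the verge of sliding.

P ≈ 457 N

N = m g + P sin α (the push presses the steel block into the workbench).
At impending slip, P cos α = μ_s N = μ_s (m g + P sin α).
Solving: P (cos α − μ_s sin α) = μ_s m g → P = 0.45×275/(cos 51.5° − 0.45 sin 51.5°) = 124/0.2703 = 457 N.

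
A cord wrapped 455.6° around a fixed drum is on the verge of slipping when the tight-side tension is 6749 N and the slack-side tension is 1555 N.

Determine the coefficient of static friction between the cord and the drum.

μ ≈ 0.185

T₂/T₁ = e^{μβ} → μ = ln(T₂/T₁)/β.
β = 455.6° = 7.952 rad.
μ = ln(6749/1555)/7.952 = ln(4.34)/7.952 = 0.185.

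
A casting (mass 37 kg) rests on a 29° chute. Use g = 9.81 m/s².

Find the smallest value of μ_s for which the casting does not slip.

At the slip threshold m g sin θ = μ_s m g cos θ, so μ_s,min = tan θ.
μ_s,min = tan 29° = 0.554.

μ_s,min ≈ 0.554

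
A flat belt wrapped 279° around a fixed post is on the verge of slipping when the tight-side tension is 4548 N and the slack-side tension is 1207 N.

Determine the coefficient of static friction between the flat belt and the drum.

μ ≈ 0.272

T₂/T₁ = e^{μβ} → μ = ln(T₂/T₁)/β.
β = 279° = 4.869 rad.
μ = ln(4548/1207)/4.869 = ln(3.768)/4.869 = 0.272.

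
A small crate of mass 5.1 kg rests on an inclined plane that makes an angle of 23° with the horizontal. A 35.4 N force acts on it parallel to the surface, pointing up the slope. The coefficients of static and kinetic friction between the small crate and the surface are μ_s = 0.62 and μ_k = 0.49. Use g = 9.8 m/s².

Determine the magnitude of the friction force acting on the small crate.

f ≈ 15.9 N (down the incline)

Perpendicular to the surface, N = m g cos θ = 5.1·9.8·cos 23° = 46.01 N.
For equilibrium along the incline the friction force must supply f = m g sin θ − P = 19.53 − 35.4 = -15.87 N (positive meaning up-slope).
Maximum static friction available: μ_s N = 0.62 × 46.01 = 28.52 N.
Since |-15.87| ≤ 28.52 N, the small crate remains in static equilibrium and friction takes exactly the required value.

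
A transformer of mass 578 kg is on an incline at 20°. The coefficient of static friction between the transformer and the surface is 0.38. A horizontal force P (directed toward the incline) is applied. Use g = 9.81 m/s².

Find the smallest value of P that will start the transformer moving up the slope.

At impending motion up the slope, friction acts down-slope at its limit: f = μ_s N.
Perpendicular to the incline: N = m g cos θ + P sin θ.
Along the incline: P cos θ = m g sin θ + μ_s N = m g sin θ + μ_s (m g cos θ + P sin θ).
Solving, P (cos θ − μ_s sin θ) = m g (sin θ + μ_s cos θ), so P = 578×9.81×(sin 20° + 0.38 cos 20°)/(cos 20° − 0.38 sin 20°) = 5670×0.6991/0.8097 = 4900 N.

P ≈ 4900 N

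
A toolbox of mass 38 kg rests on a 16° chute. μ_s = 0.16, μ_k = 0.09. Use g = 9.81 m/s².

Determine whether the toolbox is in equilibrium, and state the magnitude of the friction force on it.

f ≈ 32.3 N

N = m g cos θ = 358 N.
Down-slope weight component: m g sin θ = 103 N.
μ_s N = 57.3 N.
103 > 57.3 N, so it slides; kinetic friction f = μ_k N = 0.09×358 = 32.3 N.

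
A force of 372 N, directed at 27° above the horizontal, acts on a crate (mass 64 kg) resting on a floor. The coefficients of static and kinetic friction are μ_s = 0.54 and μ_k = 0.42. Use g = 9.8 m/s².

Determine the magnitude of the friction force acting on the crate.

The vertical component of P reduces the normal force: N = m g − P sin α = 627.2 − 168.9 = 458.3 N.
For equilibrium, f = P cos α = 372×cos 27° = 331.5 N.
The static-friction limit is μ_s N = 247.5 N.
331.5 > 247.5 N → the crate slides; f = μ_k N = 0.42×458.3 = 192 N.

f ≈ 192 N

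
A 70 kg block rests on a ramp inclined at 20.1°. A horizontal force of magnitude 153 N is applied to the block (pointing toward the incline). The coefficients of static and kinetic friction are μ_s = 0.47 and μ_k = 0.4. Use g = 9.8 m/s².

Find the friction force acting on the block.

Normal direction: N = m g cos θ + P sin θ = 696.8 N.
Along the incline, the net driving force (taking up-slope positive) is P cos θ − m g sin θ = 143.7 − 235.8 = -92.07 N, so equilibrium requires friction f = 92.07 N (up-slope).
Maximum static friction: μ_s N = 0.47 × 696.8 = 327.5 N.
Since 92.07 N is within the 327.5 N limit, the block stays put and friction is exactly 92.1 N.

f ≈ 92.1 N (up the incline)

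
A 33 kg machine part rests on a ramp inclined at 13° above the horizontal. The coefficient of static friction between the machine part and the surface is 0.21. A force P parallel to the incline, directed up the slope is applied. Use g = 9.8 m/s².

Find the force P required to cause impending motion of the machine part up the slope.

At impending motion up the slope, friction acts down-slope at its limit: f = μ_s N.
P is parallel to the surface, so N = m g cos θ = 315 N.
Along the incline: P = m g sin θ + μ_s N = 72.7 + 0.21×315 = 139 N.

P ≈ 139 N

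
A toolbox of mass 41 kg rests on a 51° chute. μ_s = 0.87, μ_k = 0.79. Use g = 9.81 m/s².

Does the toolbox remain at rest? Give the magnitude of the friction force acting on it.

f ≈ 200 N

N = m g cos θ = 253 N.
Down-slope weight component: m g sin θ = 313 N.
μ_s N = 220 N.
313 > 220 N, so it slides; kinetic friction f = μ_k N = 0.79×253 = 200 N.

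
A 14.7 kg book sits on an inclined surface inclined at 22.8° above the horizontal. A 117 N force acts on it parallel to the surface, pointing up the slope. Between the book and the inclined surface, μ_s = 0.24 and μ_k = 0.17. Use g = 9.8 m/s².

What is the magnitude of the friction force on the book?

Perpendicular to the surface, N = m g cos θ = 14.7·9.8·cos 22.8° = 132.8 N.
The friction needed for equilibrium is m g sin θ − P = 55.83 − 117 = -61.17 N, measured positive up-slope.
The static-friction ceiling is μ_s N = 0.24 × 132.8 = 31.87 N.
|-61.17| exceeds 31.87 N, so the book slips up-slope; friction is kinetic, f = μ_k N = 0.17×132.8 = 22.6 N.

f ≈ 22.6 N (down the incline)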